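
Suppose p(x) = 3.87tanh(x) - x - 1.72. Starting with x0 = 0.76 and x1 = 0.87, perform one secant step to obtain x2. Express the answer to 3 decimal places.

p(0.76) = 0.00097, p(0.87) = 0.12432
x2 = 0.87000 − 0.12432·(0.87000 − 0.76000) / (0.12432 − 0.00097) = 0.87000 − (0.01367)/(0.12335) = 0.75914

0.759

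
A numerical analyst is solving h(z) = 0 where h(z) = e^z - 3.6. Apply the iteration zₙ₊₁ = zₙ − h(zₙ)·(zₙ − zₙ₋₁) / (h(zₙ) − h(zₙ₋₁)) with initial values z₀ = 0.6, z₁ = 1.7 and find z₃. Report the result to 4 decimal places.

h(0.6) = -1.777881, h(1.7) = 1.873947
z₂ = 1.700000 − 1.873947·(1.700000 − 0.600000) / (1.873947 − (-1.777881)) = 1.700000 − (2.061342)/(3.651829) = 1.135532
h(1.135532) = -0.487172
z₃ = 1.135532 − (-0.487172)·(1.135532 − 1.700000) / (-0.487172 − 1.873947) = 1.135532 − (0.274993)/(-2.361120) = 1.251999

1.2520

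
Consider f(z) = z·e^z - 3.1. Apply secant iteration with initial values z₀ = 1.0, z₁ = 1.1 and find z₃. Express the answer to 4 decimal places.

f(1.0) = -0.381718, f(1.1) = 0.204583
z₂ = 1.100000 − 0.204583·(1.100000 − 1.000000) / (0.204583 − (-0.381718)) = 1.100000 − (0.020458)/(0.586301) = 1.065106
f(1.065106) = -0.009970
z₃ = 1.065106 − (-0.009970)·(1.065106 − 1.100000) / (-0.009970 − 0.204583) = 1.065106 − (0.000348)/(-0.214553) = 1.066728

1.0667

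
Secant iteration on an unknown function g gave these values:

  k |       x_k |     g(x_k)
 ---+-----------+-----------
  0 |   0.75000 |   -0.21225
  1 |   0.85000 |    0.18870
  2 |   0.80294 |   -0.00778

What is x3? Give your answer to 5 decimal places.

0.80480

x3 = 0.80294 − (-0.00778)·(0.80294 − 0.85000) / (-0.00778 − 0.18870)
   = 0.80294 − (0.0003661)/(-0.1964800) = 0.8048034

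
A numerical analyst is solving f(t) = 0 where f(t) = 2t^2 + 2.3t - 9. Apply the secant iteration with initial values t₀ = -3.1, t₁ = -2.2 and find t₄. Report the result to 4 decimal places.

f(-3.1) = 3.090000, f(-2.2) = -4.380000
t₂ = -2.200000 − (-4.380000)·(-2.200000 − (-3.100000)) / (-4.380000 − 3.090000) = -2.200000 − (-3.942000)/(-7.470000) = -2.727711
f(-2.727711) = -0.392922
t₃ = -2.727711 − (-0.392922)·(-2.727711 − (-2.200000)) / (-0.392922 − (-4.380000)) = -2.727711 − (0.207349)/(3.987078) = -2.779716
f(-2.779716) = 0.060297
t₄ = -2.779716 − 0.060297·(-2.779716 − (-2.727711)) / (0.060297 − (-0.392922)) = -2.779716 − (-0.003136)/(0.453219) = -2.772797

-2.7728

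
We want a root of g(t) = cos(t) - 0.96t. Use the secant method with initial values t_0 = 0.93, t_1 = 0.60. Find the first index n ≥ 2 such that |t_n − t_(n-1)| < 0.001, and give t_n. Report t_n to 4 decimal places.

n = 4, t_n = 0.7571

g(0.93) = -0.294966, g(0.60) = 0.249336
t_2 = 0.600000 − 0.249336·(-0.330000)/(0.544302) = 0.751168;  |Δ| = 0.151168
g(0.751168) = 0.009772
t_3 = 0.751168 − 0.009772·(0.151168)/(-0.239564) = 0.757334;  |Δ| = 0.006166
g(0.757334) = -0.000370
t_4 = 0.757334 − (-0.000370)·(0.006166)/(-0.010142) = 0.757109;  |Δ| = 0.000225
|t_4 − t_3| = 0.000225 < 0.001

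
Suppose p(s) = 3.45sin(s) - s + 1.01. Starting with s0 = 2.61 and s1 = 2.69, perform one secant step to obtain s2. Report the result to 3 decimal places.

p(2.61) = 0.14883, p(2.69) = -0.17442
s2 = 2.69000 − (-0.17442)·(2.69000 − 2.61000) / (-0.17442 − 0.14883) = 2.69000 − (-0.01395)/(-0.32325) = 2.64683

2.647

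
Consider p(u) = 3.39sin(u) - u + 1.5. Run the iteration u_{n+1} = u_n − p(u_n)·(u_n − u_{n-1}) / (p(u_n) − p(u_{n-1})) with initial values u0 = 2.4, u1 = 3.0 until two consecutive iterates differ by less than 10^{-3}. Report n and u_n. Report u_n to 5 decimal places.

n = 4, u_n = 2.76059

p(2.4) = 1.3898202, p(3.0) = -1.0216032
u2 = 3.0000000 − (-1.0216032)·(0.6000000)/(-2.4114234) = 2.7458091;  |Δ| = 0.2541909
p(2.7458091) = 0.0611420
u3 = 2.7458091 − 0.0611420·(-0.2541909)/(1.0827452) = 2.7601631;  |Δ| = 0.0143540
p(2.7601631) = 0.0017565
u4 = 2.7601631 − 0.0017565·(0.0143540)/(-0.0593856) = 2.7605877;  |Δ| = 0.0004246
|u4 − u3| = 0.0004246 < 10^{-3}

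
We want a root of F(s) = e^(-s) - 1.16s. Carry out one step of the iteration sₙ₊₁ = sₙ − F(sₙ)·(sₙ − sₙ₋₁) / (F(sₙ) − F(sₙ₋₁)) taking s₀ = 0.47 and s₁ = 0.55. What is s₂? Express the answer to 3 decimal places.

F(0.47) = 0.07980, F(0.55) = -0.06105
s₂ = 0.55000 − (-0.06105)·(0.55000 − 0.47000) / (-0.06105 − 0.07980) = 0.55000 − (-0.00488)/(-0.14085) = 0.51533

0.515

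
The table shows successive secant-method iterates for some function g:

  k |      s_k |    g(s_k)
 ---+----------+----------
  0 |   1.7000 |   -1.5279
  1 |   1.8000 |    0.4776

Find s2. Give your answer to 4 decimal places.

1.7762

s2 = 1.8000 − 0.4776·(1.8000 − 1.7000) / (0.4776 − (-1.5279))
   = 1.8000 − (0.047760)/(2.005500) = 1.776185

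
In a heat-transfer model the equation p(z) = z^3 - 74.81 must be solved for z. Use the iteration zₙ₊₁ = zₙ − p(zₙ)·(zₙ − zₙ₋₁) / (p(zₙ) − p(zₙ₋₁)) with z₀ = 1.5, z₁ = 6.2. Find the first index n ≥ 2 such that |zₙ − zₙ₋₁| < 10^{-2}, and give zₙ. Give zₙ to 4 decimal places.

n = 7, zₙ = 4.2136

p(1.5) = -71.435000, p(6.2) = 163.518000
z₂ = 6.200000 − 163.518000·(4.700000)/(234.953000) = 2.928986;  |Δ| = 3.271014
p(2.928986) = -49.682354
z₃ = 2.928986 − (-49.682354)·(-3.271014)/(-213.200354) = 3.691234;  |Δ| = 0.762249
p(3.691234) = -24.516148
z₄ = 3.691234 − (-24.516148)·(0.762249)/(25.166206) = 4.433794;  |Δ| = 0.742559
p(4.433794) = 12.351857
z₅ = 4.433794 − 12.351857·(0.742559)/(36.868006) = 4.185015;  |Δ| = 0.248779
p(4.185015) = -1.512193
z₆ = 4.185015 − (-1.512193)·(-0.248779)/(-13.864050) = 4.212150;  |Δ| = 0.027135
p(4.212150) = -0.077170
z₇ = 4.212150 − (-0.077170)·(0.027135)/(1.435023) = 4.213609;  |Δ| = 0.001459
|z₇ − z₆| = 0.001459 < 10^{-2}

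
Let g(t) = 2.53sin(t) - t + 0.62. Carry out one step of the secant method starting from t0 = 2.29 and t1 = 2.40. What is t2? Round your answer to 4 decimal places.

2.3743

g(2.29) = 0.233396, g(2.40) = -0.071078
t2 = 2.400000 − (-0.071078)·(2.400000 − 2.290000) / (-0.071078 − 0.233396) = 2.400000 − (-0.007819)/(-0.304475) = 2.374321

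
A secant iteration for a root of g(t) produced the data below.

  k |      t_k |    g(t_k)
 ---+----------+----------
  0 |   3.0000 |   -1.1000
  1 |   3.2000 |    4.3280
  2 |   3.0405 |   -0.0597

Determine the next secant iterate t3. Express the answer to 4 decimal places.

t3 = 3.0405 − (-0.0597)·(3.0405 − 3.2000) / (-0.0597 − 4.3280)
   = 3.0405 − (0.009522)/(-4.387700) = 3.042670

3.0427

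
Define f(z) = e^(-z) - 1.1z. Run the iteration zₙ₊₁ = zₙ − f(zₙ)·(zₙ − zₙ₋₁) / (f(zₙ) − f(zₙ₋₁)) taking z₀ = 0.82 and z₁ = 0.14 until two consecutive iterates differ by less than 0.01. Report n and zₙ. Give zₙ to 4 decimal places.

f(0.82) = -0.461568, f(0.14) = 0.715358
z₂ = 0.140000 − 0.715358·(-0.680000)/(1.176927) = 0.553317;  |Δ| = 0.413317
f(0.553317) = -0.033609
z₃ = 0.553317 − (-0.033609)·(0.413317)/(-0.748967) = 0.534770;  |Δ| = 0.018547
f(0.534770) = -0.002442
z₄ = 0.534770 − (-0.002442)·(-0.018547)/(0.031167) = 0.533316;  |Δ| = 0.001453
|z₄ − z₃| = 0.001453 < 0.01

n = 4, zₙ = 0.5333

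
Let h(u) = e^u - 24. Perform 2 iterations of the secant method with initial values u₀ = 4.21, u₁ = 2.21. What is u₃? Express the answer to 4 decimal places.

h(4.21) = 43.356540, h(2.21) = -14.884284
u₂ = 2.210000 − (-14.884284)·(2.210000 − 4.210000) / (-14.884284 − 43.356540) = 2.210000 − (29.768567)/(-58.240823) = 2.721129
h(2.721129) = -8.802531
u₃ = 2.721129 − (-8.802531)·(2.721129 − 2.210000) / (-8.802531 − (-14.884284)) = 2.721129 − (-4.499228)/(6.081752) = 3.460920

3.4609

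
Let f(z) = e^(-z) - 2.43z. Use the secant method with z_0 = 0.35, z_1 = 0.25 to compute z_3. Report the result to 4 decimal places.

0.3037

f(0.35) = -0.145812, f(0.25) = 0.171301
z_2 = 0.250000 − 0.171301·(0.250000 − 0.350000) / (0.171301 − (-0.145812)) = 0.250000 − (-0.017130)/(0.317113) = 0.304019
f(0.304019) = -0.000919
z_3 = 0.304019 − (-0.000919)·(0.304019 − 0.250000) / (-0.000919 − 0.171301) = 0.304019 − (-0.000050)/(-0.172220) = 0.303731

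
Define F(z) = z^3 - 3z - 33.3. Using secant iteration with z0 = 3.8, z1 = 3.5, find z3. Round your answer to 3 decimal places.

F(3.8) = 10.17200, F(3.5) = -0.92500
z2 = 3.50000 − (-0.92500)·(3.50000 − 3.80000) / (-0.92500 − 10.17200) = 3.50000 − (0.27750)/(-11.09700) = 3.52501
F(3.52501) = -0.07444
z3 = 3.52501 − (-0.07444)·(3.52501 − 3.50000) / (-0.07444 − (-0.92500)) = 3.52501 − (-0.00186)/(0.85056) = 3.52720

3.527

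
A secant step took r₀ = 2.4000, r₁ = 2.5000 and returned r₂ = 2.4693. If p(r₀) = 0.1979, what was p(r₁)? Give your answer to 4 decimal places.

-0.0877

The secant line through (2.4000, 0.1979) and (2.5000, p(r₁)) crosses zero at r₂ = 2.4693.
So (2.4000, 0.1979), (2.5000, p(r₁)), (2.4693, 0) are collinear:
p(r₁) = 0.1979 · (2.5000 − 2.4693) / (2.4000 − 2.4693) = 0.1979 · (0.030700)/(-0.069300) = -0.087670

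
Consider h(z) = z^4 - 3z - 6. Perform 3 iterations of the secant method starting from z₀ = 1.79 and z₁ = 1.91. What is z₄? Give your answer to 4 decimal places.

1.8426

h(1.79) = -1.103743, h(1.91) = 1.578634
z₂ = 1.910000 − 1.578634·(1.910000 − 1.790000) / (1.578634 − (-1.103743)) = 1.910000 − (0.189436)/(2.682377) = 1.839378
h(1.839378) = -0.071348
z₃ = 1.839378 − (-0.071348)·(1.839378 − 1.910000) / (-0.071348 − 1.578634) = 1.839378 − (0.005039)/(-1.649981) = 1.842431
h(1.842431) = -0.004302
z₄ = 1.842431 − (-0.004302)·(1.842431 − 1.839378) / (-0.004302 − (-0.071348)) = 1.842431 − (-0.000013)/(0.067046) = 1.842627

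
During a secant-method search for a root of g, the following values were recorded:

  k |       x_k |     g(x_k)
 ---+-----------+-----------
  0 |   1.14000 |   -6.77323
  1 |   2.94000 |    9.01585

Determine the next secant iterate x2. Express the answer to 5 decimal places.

x2 = 2.94000 − 9.01585·(2.94000 − 1.14000) / (9.01585 − (-6.77323))
   = 2.94000 − (16.2285300)/(15.7890800) = 1.9121675

1.91217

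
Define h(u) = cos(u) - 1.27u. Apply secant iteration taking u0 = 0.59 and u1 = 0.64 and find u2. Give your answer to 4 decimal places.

h(0.59) = 0.081641, h(0.64) = -0.010704
u2 = 0.640000 − (-0.010704)·(0.640000 − 0.590000) / (-0.010704 − 0.081641) = 0.640000 − (-0.000535)/(-0.092345) = 0.634204

0.6342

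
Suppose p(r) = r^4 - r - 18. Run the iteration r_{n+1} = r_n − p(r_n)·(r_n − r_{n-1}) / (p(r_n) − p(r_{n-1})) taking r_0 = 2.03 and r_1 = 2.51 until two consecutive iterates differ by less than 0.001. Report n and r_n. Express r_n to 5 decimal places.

p(2.03) = -3.0481832, p(2.51) = 19.1812600
r_2 = 2.5100000 − 19.1812600·(0.4800000)/(22.2294432) = 2.0958194;  |Δ| = 0.4141806
p(2.0958194) = -0.8021248
r_3 = 2.0958194 − (-0.8021248)·(-0.4141806)/(-19.9833848) = 2.1124444;  |Δ| = 0.0166250
p(2.1124444) = -0.1992398
r_4 = 2.1124444 − (-0.1992398)·(0.0166250)/(0.6028850) = 2.1179386;  |Δ| = 0.0054942
p(2.1179386) = 0.0032424
r_5 = 2.1179386 − 0.0032424·(0.0054942)/(0.2024823) = 2.1178506;  |Δ| = 0.0000880
|r_5 − r_4| = 0.0000880 < 0.001

n = 5, r_n = 2.11785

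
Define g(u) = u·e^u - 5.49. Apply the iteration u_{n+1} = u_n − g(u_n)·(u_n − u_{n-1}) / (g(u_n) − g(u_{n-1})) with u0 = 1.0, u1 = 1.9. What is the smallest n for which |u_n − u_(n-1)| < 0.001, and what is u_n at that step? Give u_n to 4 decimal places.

g(1.0) = -2.771718, g(1.9) = 7.213199
u2 = 1.900000 − 7.213199·(0.900000)/(9.984918) = 1.249831;  |Δ| = 0.650169
g(1.249831) = -1.128395
u3 = 1.249831 − (-1.128395)·(-0.650169)/(-8.341594) = 1.337782;  |Δ| = 0.087950
g(1.337782) = -0.392273
u4 = 1.337782 − (-0.392273)·(0.087950)/(0.736122) = 1.384650;  |Δ| = 0.046868
g(1.384650) = 0.039499
u5 = 1.384650 − 0.039499·(0.046868)/(0.431771) = 1.380362;  |Δ| = 0.004288
g(1.380362) = -0.001207
u6 = 1.380362 − (-0.001207)·(-0.004288)/(-0.040706) = 1.380489;  |Δ| = 0.000127
|u6 − u5| = 0.000127 < 0.001

n = 6, u_n = 1.3805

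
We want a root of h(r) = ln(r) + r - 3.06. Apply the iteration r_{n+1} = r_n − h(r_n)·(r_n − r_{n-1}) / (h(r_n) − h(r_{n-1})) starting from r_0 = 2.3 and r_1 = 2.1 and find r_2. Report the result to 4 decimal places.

2.2499

h(2.3) = 0.072909, h(2.1) = -0.218063
r_2 = 2.100000 − (-0.218063)·(2.100000 − 2.300000) / (-0.218063 − 0.072909) = 2.100000 − (0.043613)/(-0.290972) = 2.249886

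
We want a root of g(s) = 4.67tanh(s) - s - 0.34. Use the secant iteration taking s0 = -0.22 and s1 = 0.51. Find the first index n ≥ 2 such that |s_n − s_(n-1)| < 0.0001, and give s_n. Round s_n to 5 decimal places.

g(-0.22) = -1.1311393, g(0.51) = 1.3446441
s2 = 0.5100000 − 1.3446441·(0.7300000)/(2.4757834) = 0.1135234;  |Δ| = 0.3964766
g(0.1135234) = 0.0743651
s3 = 0.1135234 − 0.0743651·(-0.3964766)/(-1.2702790) = 0.0903127;  |Δ| = 0.0232107
g(0.0903127) = -0.0096952
s4 = 0.0903127 − (-0.0096952)·(-0.0232107)/(-0.0840603) = 0.0929898;  |Δ| = 0.0026770
g(0.0929898) = 0.0000251
s5 = 0.0929898 − 0.0000251·(0.0026770)/(0.0097203) = 0.0929829;  |Δ| = 0.0000069
|s5 − s4| = 0.0000069 < 0.0001

n = 5, s_n = 0.09298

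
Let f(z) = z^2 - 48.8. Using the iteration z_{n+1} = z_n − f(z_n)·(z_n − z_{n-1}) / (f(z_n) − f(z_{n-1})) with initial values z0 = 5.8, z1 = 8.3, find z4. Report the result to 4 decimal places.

f(5.8) = -15.160000, f(8.3) = 20.090000
z2 = 8.300000 − 20.090000·(8.300000 − 5.800000) / (20.090000 − (-15.160000)) = 8.300000 − (50.225000)/(35.250000) = 6.875177
f(6.875177) = -1.531937
z3 = 6.875177 − (-1.531937)·(6.875177 − 8.300000) / (-1.531937 − 20.090000) = 6.875177 − (2.182739)/(-21.621937) = 6.976127
f(6.976127) = -0.133645
z4 = 6.976127 − (-0.133645)·(6.976127 − 6.875177) / (-0.133645 − (-1.531937)) = 6.976127 − (-0.013492)/(1.398292) = 6.985776

6.9858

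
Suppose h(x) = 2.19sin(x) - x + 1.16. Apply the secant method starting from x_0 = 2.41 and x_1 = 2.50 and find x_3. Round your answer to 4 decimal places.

2.4893

h(2.41) = 0.213042, h(2.50) = -0.029346
x_2 = 2.500000 − (-0.029346)·(2.500000 − 2.410000) / (-0.029346 − 0.213042) = 2.500000 − (-0.002641)/(-0.242388) = 2.489104
h(2.489104) = 0.000590
x_3 = 2.489104 − 0.000590·(2.489104 − 2.500000) / (0.000590 − (-0.029346)) = 2.489104 − (-0.000006)/(0.029936) = 2.489318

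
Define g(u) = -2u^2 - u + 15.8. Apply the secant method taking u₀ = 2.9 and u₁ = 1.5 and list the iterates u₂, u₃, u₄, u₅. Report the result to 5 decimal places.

2.50000, 2.58889, 2.57157, 2.57179

g(2.9) = -3.9200000, g(1.5) = 9.8000000
u₂ = 1.5000000 − 9.8000000·(1.5000000 − 2.9000000) / (9.8000000 − (-3.9200000)) = 1.5000000 − (-13.7200000)/(13.7200000) = 2.5000000
g(2.5000000) = 0.8000000
u₃ = 2.5000000 − 0.8000000·(2.5000000 − 1.5000000) / (0.8000000 − 9.8000000) = 2.5000000 − (0.8000000)/(-9.0000000) = 2.5888889
g(2.5888889) = -0.1935802
u₄ = 2.5888889 − (-0.1935802)·(2.5888889 − 2.5000000) / (-0.1935802 − 0.8000000) = 2.5888889 − (-0.0172071)/(-0.9935802) = 2.5715706
g(2.5715706) = 0.0024790
u₅ = 2.5715706 − 0.0024790·(2.5715706 − 2.5888889) / (0.0024790 − (-0.1935802)) = 2.5715706 − (-0.0000429)/(0.1960592) = 2.5717895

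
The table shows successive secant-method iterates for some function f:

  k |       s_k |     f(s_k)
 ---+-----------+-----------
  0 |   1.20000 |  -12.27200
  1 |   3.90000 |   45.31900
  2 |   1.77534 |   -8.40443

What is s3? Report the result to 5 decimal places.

2.10772

s3 = 1.77534 − (-8.40443)·(1.77534 − 3.90000) / (-8.40443 − 45.31900)
   = 1.77534 − (17.8565562)/(-53.7234300) = 2.1077193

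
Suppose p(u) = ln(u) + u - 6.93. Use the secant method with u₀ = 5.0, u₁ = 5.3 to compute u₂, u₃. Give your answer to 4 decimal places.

5.2684, 5.2683

p(5.0) = -0.320562, p(5.3) = 0.037707
u₂ = 5.300000 − 0.037707·(5.300000 − 5.000000) / (0.037707 − (-0.320562)) = 5.300000 − (0.011312)/(0.358269) = 5.268426
p(5.268426) = 0.000157
u₃ = 5.268426 − 0.000157·(5.268426 − 5.300000) / (0.000157 − 0.037707) = 5.268426 − (-0.000005)/(-0.037549) = 5.268293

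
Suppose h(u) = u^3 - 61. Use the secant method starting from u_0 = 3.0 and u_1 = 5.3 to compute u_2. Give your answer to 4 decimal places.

3.6416

h(3.0) = -34.000000, h(5.3) = 87.877000
u_2 = 5.300000 − 87.877000·(5.300000 − 3.000000) / (87.877000 − (-34.000000)) = 5.300000 − (202.117100)/(121.877000) = 3.641630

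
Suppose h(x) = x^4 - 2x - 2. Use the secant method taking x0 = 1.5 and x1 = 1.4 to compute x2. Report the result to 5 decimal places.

1.49388

h(1.5) = 0.0625000, h(1.4) = -0.9584000
x2 = 1.4000000 − (-0.9584000)·(1.4000000 − 1.5000000) / (-0.9584000 − 0.0625000) = 1.4000000 − (0.0958400)/(-1.0209000) = 1.4938780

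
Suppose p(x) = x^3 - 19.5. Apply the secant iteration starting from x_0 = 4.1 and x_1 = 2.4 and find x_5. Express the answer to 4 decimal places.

2.6916

p(4.1) = 49.421000, p(2.4) = -5.676000
x_2 = 2.400000 − (-5.676000)·(2.400000 − 4.100000) / (-5.676000 − 49.421000) = 2.400000 − (9.649200)/(-55.097000) = 2.575131
p(2.575131) = -2.423532
x_3 = 2.575131 − (-2.423532)·(2.575131 − 2.400000) / (-2.423532 − (-5.676000)) = 2.575131 − (-0.424436)/(3.252468) = 2.705628
p(2.705628) = 0.306335
x_4 = 2.705628 − 0.306335·(2.705628 − 2.575131) / (0.306335 − (-2.423532)) = 2.705628 − (0.039976)/(2.729867) = 2.690984
p(2.690984) = -0.013524
x_5 = 2.690984 − (-0.013524)·(2.690984 − 2.705628) / (-0.013524 − 0.306335) = 2.690984 − (0.000198)/(-0.319859) = 2.691603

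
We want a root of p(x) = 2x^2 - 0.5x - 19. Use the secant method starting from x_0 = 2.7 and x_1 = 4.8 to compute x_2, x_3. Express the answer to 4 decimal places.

3.0979, 3.1865

p(2.7) = -5.770000, p(4.8) = 24.680000
x_2 = 4.800000 − 24.680000·(4.800000 − 2.700000) / (24.680000 − (-5.770000)) = 4.800000 − (51.828000)/(30.450000) = 3.097931
p(3.097931) = -1.354612
x_3 = 3.097931 − (-1.354612)·(3.097931 − 4.800000) / (-1.354612 − 24.680000) = 3.097931 − (2.305643)/(-26.034612) = 3.186492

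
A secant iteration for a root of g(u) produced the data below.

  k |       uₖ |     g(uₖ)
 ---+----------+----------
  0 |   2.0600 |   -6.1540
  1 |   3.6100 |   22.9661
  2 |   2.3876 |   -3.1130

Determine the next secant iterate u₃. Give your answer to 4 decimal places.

u₃ = 2.3876 − (-3.1130)·(2.3876 − 3.6100) / (-3.1130 − 22.9661)
   = 2.3876 − (3.805331)/(-26.079100) = 2.533515

2.5335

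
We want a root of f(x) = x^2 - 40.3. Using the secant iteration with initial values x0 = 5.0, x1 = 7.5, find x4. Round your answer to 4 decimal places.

f(5.0) = -15.300000, f(7.5) = 15.950000
x2 = 7.500000 − 15.950000·(7.500000 − 5.000000) / (15.950000 − (-15.300000)) = 7.500000 − (39.875000)/(31.250000) = 6.224000
f(6.224000) = -1.561824
x3 = 6.224000 − (-1.561824)·(6.224000 − 7.500000) / (-1.561824 − 15.950000) = 6.224000 − (1.992887)/(-17.511824) = 6.337802
f(6.337802) = -0.132261
x4 = 6.337802 − (-0.132261)·(6.337802 − 6.224000) / (-0.132261 − (-1.561824)) = 6.337802 − (-0.015052)/(1.429563) = 6.348331

6.3483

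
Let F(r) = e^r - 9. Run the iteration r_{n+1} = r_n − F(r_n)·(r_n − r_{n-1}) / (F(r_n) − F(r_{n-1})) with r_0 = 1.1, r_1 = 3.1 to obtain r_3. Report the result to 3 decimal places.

F(1.1) = -5.99583, F(3.1) = 13.19795
r_2 = 3.10000 − 13.19795·(3.10000 − 1.10000) / (13.19795 − (-5.99583)) = 3.10000 − (26.39590)/(19.19379) = 1.72477
F(1.72477) = -3.38878
r_3 = 1.72477 − (-3.38878)·(1.72477 − 3.10000) / (-3.38878 − 13.19795) = 1.72477 − (4.66036)/(-16.58673) = 2.00574

2.006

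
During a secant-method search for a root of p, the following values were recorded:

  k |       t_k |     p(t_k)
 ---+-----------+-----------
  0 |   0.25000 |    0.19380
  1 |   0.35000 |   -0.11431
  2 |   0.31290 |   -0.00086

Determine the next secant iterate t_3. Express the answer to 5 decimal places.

0.31262

t_3 = 0.31290 − (-0.00086)·(0.31290 − 0.35000) / (-0.00086 − (-0.11431))
   = 0.31290 − (0.0000319)/(0.1134500) = 0.3126188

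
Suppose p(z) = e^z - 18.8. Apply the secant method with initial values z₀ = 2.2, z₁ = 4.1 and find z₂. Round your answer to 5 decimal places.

p(2.2) = -9.7749865, p(4.1) = 41.5402876
z₂ = 4.1000000 − 41.5402876·(4.1000000 − 2.2000000) / (41.5402876 − (-9.7749865)) = 4.1000000 − (78.9265464)/(51.3152741) = 2.5619288

2.56193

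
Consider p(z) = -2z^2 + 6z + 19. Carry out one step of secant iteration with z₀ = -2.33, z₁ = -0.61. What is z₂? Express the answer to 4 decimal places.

-1.8386

p(-2.33) = -5.837800, p(-0.61) = 14.595800
z₂ = -0.610000 − 14.595800·(-0.610000 − (-2.330000)) / (14.595800 − (-5.837800)) = -0.610000 − (25.104776)/(20.433600) = -1.838603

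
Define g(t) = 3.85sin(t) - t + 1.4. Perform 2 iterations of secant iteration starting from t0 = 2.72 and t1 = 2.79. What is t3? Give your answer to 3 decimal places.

2.776

g(2.72) = 0.25547, g(2.79) = -0.06409
t2 = 2.79000 − (-0.06409)·(2.79000 − 2.72000) / (-0.06409 − 0.25547) = 2.79000 − (-0.00449)/(-0.31956) = 2.77596
g(2.77596) = 0.00056
t3 = 2.77596 − 0.00056·(2.77596 − 2.79000) / (0.00056 − (-0.06409)) = 2.77596 − (-0.00001)/(0.06465) = 2.77608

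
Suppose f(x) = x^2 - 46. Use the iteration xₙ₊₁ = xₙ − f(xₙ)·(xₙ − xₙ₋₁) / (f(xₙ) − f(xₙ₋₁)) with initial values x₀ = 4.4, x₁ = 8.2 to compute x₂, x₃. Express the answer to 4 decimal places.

f(4.4) = -26.640000, f(8.2) = 21.240000
x₂ = 8.200000 − 21.240000·(8.200000 − 4.400000) / (21.240000 − (-26.640000)) = 8.200000 − (80.712000)/(47.880000) = 6.514286
f(6.514286) = -3.564082
x₃ = 6.514286 − (-3.564082)·(6.514286 − 8.200000) / (-3.564082 − 21.240000) = 6.514286 − (6.008023)/(-24.804082) = 6.756505

6.5143, 6.7565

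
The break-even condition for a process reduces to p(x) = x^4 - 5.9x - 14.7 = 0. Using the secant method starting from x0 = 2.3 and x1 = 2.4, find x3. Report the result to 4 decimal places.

2.3066

p(2.3) = -0.285900, p(2.4) = 4.317600
x2 = 2.400000 − 4.317600·(2.400000 − 2.300000) / (4.317600 − (-0.285900)) = 2.400000 − (0.431760)/(4.603500) = 2.306210
p(2.306210) = -0.019063
x3 = 2.306210 − (-0.019063)·(2.306210 − 2.400000) / (-0.019063 − 4.317600) = 2.306210 − (0.001788)/(-4.336663) = 2.306623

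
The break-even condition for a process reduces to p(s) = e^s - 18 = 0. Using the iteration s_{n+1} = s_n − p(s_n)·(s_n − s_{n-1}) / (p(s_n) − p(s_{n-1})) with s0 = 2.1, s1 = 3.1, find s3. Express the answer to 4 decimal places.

p(2.1) = -9.833830, p(3.1) = 4.197951
s2 = 3.100000 − 4.197951·(3.100000 − 2.100000) / (4.197951 − (-9.833830)) = 3.100000 − (4.197951)/(14.031781) = 2.800825
p(2.800825) = -1.541773
s3 = 2.800825 − (-1.541773)·(2.800825 − 3.100000) / (-1.541773 − 4.197951) = 2.800825 − (0.461259)/(-5.739724) = 2.881188

2.8812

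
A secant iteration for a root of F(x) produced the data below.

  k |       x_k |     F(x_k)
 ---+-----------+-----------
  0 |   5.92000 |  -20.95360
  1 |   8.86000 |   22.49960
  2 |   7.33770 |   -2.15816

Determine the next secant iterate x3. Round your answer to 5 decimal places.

x3 = 7.33770 − (-2.15816)·(7.33770 − 8.86000) / (-2.15816 − 22.49960)
   = 7.33770 − (3.2853670)/(-24.6577600) = 7.4709387

7.47094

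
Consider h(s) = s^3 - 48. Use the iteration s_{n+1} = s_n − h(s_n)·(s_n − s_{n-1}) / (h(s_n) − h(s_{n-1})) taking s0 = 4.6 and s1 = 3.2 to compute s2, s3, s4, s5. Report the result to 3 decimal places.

h(4.6) = 49.33600, h(3.2) = -15.23200
s2 = 3.20000 − (-15.23200)·(3.20000 − 4.60000) / (-15.23200 − 49.33600) = 3.20000 − (21.32480)/(-64.56800) = 3.53027
h(3.53027) = -4.00297
s3 = 3.53027 − (-4.00297)·(3.53027 − 3.20000) / (-4.00297 − (-15.23200)) = 3.53027 − (-1.32206)/(11.22903) = 3.64800
h(3.64800) = 0.54741
s4 = 3.64800 − 0.54741·(3.64800 − 3.53027) / (0.54741 − (-4.00297)) = 3.64800 − (0.06445)/(4.55038) = 3.63384
h(3.63384) = -0.01586
s5 = 3.63384 − (-0.01586)·(3.63384 − 3.64800) / (-0.01586 − 0.54741) = 3.63384 − (0.00022)/(-0.56327) = 3.63424

3.530, 3.648, 3.634, 3.634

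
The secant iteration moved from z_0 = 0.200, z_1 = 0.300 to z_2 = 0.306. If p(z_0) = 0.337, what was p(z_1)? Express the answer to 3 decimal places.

The secant line through (0.200, 0.337) and (0.300, p(z_1)) crosses zero at z_2 = 0.306.
So (0.200, 0.337), (0.300, p(z_1)), (0.306, 0) are collinear:
p(z_1) = 0.337 · (0.300 − 0.306) / (0.200 − 0.306) = 0.337 · (-0.00600)/(-0.10600) = 0.01908

0.019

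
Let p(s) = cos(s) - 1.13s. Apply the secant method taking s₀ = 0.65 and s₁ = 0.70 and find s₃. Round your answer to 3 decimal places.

p(0.65) = 0.06158, p(0.70) = -0.02616
s₂ = 0.70000 − (-0.02616)·(0.70000 − 0.65000) / (-0.02616 − 0.06158) = 0.70000 − (-0.00131)/(-0.08774) = 0.68509
p(0.68509) = 0.00020
s₃ = 0.68509 − 0.00020·(0.68509 − 0.70000) / (0.00020 − (-0.02616)) = 0.68509 − (0.00000)/(0.02636) = 0.68521

0.685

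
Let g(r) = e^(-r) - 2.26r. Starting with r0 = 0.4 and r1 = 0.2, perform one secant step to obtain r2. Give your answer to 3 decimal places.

0.322

g(0.4) = -0.23368, g(0.2) = 0.36673
r2 = 0.20000 − 0.36673·(0.20000 − 0.40000) / (0.36673 − (-0.23368)) = 0.20000 − (-0.07335)/(0.60041) = 0.32216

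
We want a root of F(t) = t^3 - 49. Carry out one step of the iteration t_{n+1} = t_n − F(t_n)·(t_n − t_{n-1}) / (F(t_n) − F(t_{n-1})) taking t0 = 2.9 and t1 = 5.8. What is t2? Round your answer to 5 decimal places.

3.31806

F(2.9) = -24.6110000, F(5.8) = 146.1120000
t2 = 5.8000000 − 146.1120000·(5.8000000 − 2.9000000) / (146.1120000 − (-24.6110000)) = 5.8000000 − (423.7248000)/(170.7230000) = 3.3180567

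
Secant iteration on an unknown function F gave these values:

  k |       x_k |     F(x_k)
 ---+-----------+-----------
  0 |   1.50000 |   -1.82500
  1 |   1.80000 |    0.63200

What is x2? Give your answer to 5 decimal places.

1.72283

x2 = 1.80000 − 0.63200·(1.80000 − 1.50000) / (0.63200 − (-1.82500))
   = 1.80000 − (0.1896000)/(2.4570000) = 1.7228327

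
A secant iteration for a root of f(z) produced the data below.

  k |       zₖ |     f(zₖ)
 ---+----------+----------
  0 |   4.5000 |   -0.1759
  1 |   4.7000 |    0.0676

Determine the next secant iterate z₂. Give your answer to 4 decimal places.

4.6445

z₂ = 4.7000 − 0.0676·(4.7000 − 4.5000) / (0.0676 − (-0.1759))
   = 4.7000 − (0.013520)/(0.243500) = 4.644476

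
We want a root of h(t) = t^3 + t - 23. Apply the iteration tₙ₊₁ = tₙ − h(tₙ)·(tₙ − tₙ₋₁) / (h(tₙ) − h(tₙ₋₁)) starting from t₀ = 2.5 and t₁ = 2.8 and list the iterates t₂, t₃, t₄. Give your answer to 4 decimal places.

2.7207, 2.7266, 2.7267

h(2.5) = -4.875000, h(2.8) = 1.752000
t₂ = 2.800000 − 1.752000·(2.800000 − 2.500000) / (1.752000 − (-4.875000)) = 2.800000 − (0.525600)/(6.627000) = 2.720688
h(2.720688) = -0.140388
t₃ = 2.720688 − (-0.140388)·(2.720688 − 2.800000) / (-0.140388 − 1.752000) = 2.720688 − (0.011134)/(-1.892388) = 2.726572
h(2.726572) = -0.003563
t₄ = 2.726572 − (-0.003563)·(2.726572 − 2.720688) / (-0.003563 − (-0.140388)) = 2.726572 − (-0.000021)/(0.136825) = 2.726725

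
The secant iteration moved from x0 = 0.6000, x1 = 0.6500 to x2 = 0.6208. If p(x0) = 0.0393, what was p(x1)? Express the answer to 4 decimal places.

The secant line through (0.6000, 0.0393) and (0.6500, p(x1)) crosses zero at x2 = 0.6208.
So (0.6000, 0.0393), (0.6500, p(x1)), (0.6208, 0) are collinear:
p(x1) = 0.0393 · (0.6500 − 0.6208) / (0.6000 − 0.6208) = 0.0393 · (0.029200)/(-0.020800) = -0.055171

-0.0552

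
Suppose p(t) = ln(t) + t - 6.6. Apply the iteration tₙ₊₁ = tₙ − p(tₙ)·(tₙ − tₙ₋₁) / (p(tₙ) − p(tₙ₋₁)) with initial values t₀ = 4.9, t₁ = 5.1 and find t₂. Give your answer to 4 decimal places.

4.9923

p(4.9) = -0.110765, p(5.1) = 0.129241
t₂ = 5.100000 − 0.129241·(5.100000 − 4.900000) / (0.129241 − (-0.110765)) = 5.100000 − (0.025848)/(0.240005) = 4.992302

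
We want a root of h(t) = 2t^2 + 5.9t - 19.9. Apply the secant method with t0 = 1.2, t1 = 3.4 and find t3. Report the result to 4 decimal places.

h(1.2) = -9.940000, h(3.4) = 23.280000
t2 = 3.400000 − 23.280000·(3.400000 − 1.200000) / (23.280000 − (-9.940000)) = 3.400000 − (51.216000)/(33.220000) = 1.858278
h(1.858278) = -2.029764
t3 = 1.858278 − (-2.029764)·(1.858278 − 3.400000) / (-2.029764 − 23.280000) = 1.858278 − (3.129331)/(-25.309764) = 1.981919

1.9819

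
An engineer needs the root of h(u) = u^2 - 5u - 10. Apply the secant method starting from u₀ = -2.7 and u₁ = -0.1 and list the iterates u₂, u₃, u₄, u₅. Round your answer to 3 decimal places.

-1.317, -1.579, -1.530, -1.531

h(-2.7) = 10.79000, h(-0.1) = -9.49000
u₂ = -0.10000 − (-9.49000)·(-0.10000 − (-2.70000)) / (-9.49000 − 10.79000) = -0.10000 − (-24.67400)/(-20.28000) = -1.31667
h(-1.31667) = -1.68306
u₃ = -1.31667 − (-1.68306)·(-1.31667 − (-0.10000)) / (-1.68306 − (-9.49000)) = -1.31667 − (2.04772)/(7.80694) = -1.57896
h(-1.57896) = 0.38792
u₄ = -1.57896 − 0.38792·(-1.57896 − (-1.31667)) / (0.38792 − (-1.68306)) = -1.57896 − (-0.10175)/(2.07098) = -1.52983
h(-1.52983) = -0.01047
u₅ = -1.52983 − (-0.01047)·(-1.52983 − (-1.57896)) / (-0.01047 − 0.38792) = -1.52983 − (-0.00051)/(-0.39840) = -1.53112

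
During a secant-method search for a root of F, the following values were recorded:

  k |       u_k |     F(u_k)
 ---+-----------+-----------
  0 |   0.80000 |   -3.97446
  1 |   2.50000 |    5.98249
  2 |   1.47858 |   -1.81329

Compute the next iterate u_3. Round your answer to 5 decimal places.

u_3 = 1.47858 − (-1.81329)·(1.47858 − 2.50000) / (-1.81329 − 5.98249)
   = 1.47858 − (1.8521307)/(-7.7957800) = 1.7161612

1.71616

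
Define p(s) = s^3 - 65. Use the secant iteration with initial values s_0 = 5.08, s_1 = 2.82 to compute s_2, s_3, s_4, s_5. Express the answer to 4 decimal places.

3.7054, 4.1450, 4.0107, 4.0204

p(5.08) = 66.096512, p(2.82) = -42.574232
s_2 = 2.820000 − (-42.574232)·(2.820000 − 5.080000) / (-42.574232 − 66.096512) = 2.820000 − (96.217764)/(-108.670744) = 3.705406
p(3.705406) = -14.124638
s_3 = 3.705406 − (-14.124638)·(3.705406 − 2.820000) / (-14.124638 − (-42.574232)) = 3.705406 − (-12.506043)/(28.449594) = 4.144992
p(4.144992) = 6.214953
s_4 = 4.144992 − 6.214953·(4.144992 − 3.705406) / (6.214953 − (-14.124638)) = 4.144992 − (2.732006)/(20.339591) = 4.010673
p(4.010673) = -0.486343
s_5 = 4.010673 − (-0.486343)·(4.010673 − 4.144992) / (-0.486343 − 6.214953) = 4.010673 − (0.065325)/(-6.701296) = 4.020421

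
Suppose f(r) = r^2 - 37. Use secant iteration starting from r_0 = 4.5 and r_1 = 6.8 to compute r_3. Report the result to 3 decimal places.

6.077

f(4.5) = -16.75000, f(6.8) = 9.24000
r_2 = 6.80000 − 9.24000·(6.80000 − 4.50000) / (9.24000 − (-16.75000)) = 6.80000 − (21.25200)/(25.99000) = 5.98230
f(5.98230) = -1.21208
r_3 = 5.98230 − (-1.21208)·(5.98230 − 6.80000) / (-1.21208 − 9.24000) = 5.98230 − (0.99111)/(-10.45208) = 6.07713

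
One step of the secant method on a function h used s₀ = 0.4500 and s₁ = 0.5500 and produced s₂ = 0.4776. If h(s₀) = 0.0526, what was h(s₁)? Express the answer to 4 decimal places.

-0.1380

The secant line through (0.4500, 0.0526) and (0.5500, h(s₁)) crosses zero at s₂ = 0.4776.
So (0.4500, 0.0526), (0.5500, h(s₁)), (0.4776, 0) are collinear:
h(s₁) = 0.0526 · (0.5500 − 0.4776) / (0.4500 − 0.4776) = 0.0526 · (0.072400)/(-0.027600) = -0.137980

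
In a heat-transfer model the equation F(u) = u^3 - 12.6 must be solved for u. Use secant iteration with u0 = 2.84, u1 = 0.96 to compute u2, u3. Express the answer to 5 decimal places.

F(2.84) = 10.3063040, F(0.96) = -11.7152640
u2 = 0.9600000 − (-11.7152640)·(0.9600000 − 2.8400000) / (-11.7152640 − 10.3063040) = 0.9600000 − (22.0246963)/(-22.0215680) = 1.9601421
F(1.9601421) = -5.0688267
u3 = 1.9601421 − (-5.0688267)·(1.9601421 − 0.9600000) / (-5.0688267 − (-11.7152640)) = 1.9601421 − (-5.0695468)/(6.6464373) = 2.7228886

1.96014, 2.72289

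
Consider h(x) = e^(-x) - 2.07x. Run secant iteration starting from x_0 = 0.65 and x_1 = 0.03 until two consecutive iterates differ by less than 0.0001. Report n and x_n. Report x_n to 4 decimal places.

n = 5, x_n = 0.3429

h(0.65) = -0.823454, h(0.03) = 0.908346
x_2 = 0.030000 − 0.908346·(-0.620000)/(1.731800) = 0.355196;  |Δ| = 0.325196
h(0.355196) = -0.034219
x_3 = 0.355196 − (-0.034219)·(0.325196)/(-0.942565) = 0.343390;  |Δ| = 0.011806
h(0.343390) = -0.001455
x_4 = 0.343390 − (-0.001455)·(-0.011806)/(0.032764) = 0.342865;  |Δ| = 0.000524
h(0.342865) = 0.000002
x_5 = 0.342865 − 0.000002·(-0.000524)/(0.001458) = 0.342866;  |Δ| = 0.000001
|x_5 − x_4| = 0.000001 < 0.0001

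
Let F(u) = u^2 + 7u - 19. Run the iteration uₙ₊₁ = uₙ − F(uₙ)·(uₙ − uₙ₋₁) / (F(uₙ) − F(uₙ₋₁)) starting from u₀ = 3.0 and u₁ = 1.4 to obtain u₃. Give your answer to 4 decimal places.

F(3.0) = 11.000000, F(1.4) = -7.240000
u₂ = 1.400000 − (-7.240000)·(1.400000 − 3.000000) / (-7.240000 − 11.000000) = 1.400000 − (11.584000)/(-18.240000) = 2.035088
F(2.035088) = -0.612804
u₃ = 2.035088 − (-0.612804)·(2.035088 − 1.400000) / (-0.612804 − (-7.240000)) = 2.035088 − (-0.389184)/(6.627196) = 2.093813

2.0938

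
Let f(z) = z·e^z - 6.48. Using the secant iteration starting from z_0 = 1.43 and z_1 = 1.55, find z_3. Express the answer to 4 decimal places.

1.4779

f(1.43) = -0.504460, f(1.55) = 0.822779
z_2 = 1.550000 − 0.822779·(1.550000 − 1.430000) / (0.822779 − (-0.504460)) = 1.550000 − (0.098733)/(1.327239) = 1.475610
f(1.475610) = -0.026121
z_3 = 1.475610 − (-0.026121)·(1.475610 − 1.550000) / (-0.026121 − 0.822779) = 1.475610 − (0.001943)/(-0.848900) = 1.477899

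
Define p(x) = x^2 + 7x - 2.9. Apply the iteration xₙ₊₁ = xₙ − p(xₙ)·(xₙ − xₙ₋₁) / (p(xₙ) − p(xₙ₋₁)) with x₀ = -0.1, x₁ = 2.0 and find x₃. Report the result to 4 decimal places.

0.3769

p(-0.1) = -3.590000, p(2.0) = 15.100000
x₂ = 2.000000 − 15.100000·(2.000000 − (-0.100000)) / (15.100000 − (-3.590000)) = 2.000000 − (31.710000)/(18.690000) = 0.303371
p(0.303371) = -0.684371
x₃ = 0.303371 − (-0.684371)·(0.303371 − 2.000000) / (-0.684371 − 15.100000) = 0.303371 − (1.161123)/(-15.784371) = 0.376932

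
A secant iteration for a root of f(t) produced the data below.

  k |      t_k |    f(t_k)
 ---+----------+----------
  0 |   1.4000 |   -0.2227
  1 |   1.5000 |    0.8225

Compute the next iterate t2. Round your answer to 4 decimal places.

t2 = 1.5000 − 0.8225·(1.5000 − 1.4000) / (0.8225 − (-0.2227))
   = 1.5000 − (0.082250)/(1.045200) = 1.421307

1.4213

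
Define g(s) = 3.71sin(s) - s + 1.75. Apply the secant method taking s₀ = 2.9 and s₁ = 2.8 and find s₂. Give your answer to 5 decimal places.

g(2.9) = -0.2623850, g(2.8) = 0.1928060
s₂ = 2.8000000 − 0.1928060·(2.8000000 − 2.9000000) / (0.1928060 − (-0.2623850)) = 2.8000000 − (-0.0192806)/(0.4551910) = 2.8423572

2.84236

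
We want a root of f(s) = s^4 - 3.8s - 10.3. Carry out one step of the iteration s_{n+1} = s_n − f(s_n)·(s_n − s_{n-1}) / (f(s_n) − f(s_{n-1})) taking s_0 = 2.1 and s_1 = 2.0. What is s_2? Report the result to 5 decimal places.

2.06193

f(2.1) = 1.1681000, f(2.0) = -1.9000000
s_2 = 2.0000000 − (-1.9000000)·(2.0000000 − 2.1000000) / (-1.9000000 − 1.1681000) = 2.0000000 − (0.1900000)/(-3.0681000) = 2.0619276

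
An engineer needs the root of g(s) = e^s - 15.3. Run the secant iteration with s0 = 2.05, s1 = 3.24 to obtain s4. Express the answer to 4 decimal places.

g(2.05) = -7.532099, g(3.24) = 10.233722
s2 = 3.240000 − 10.233722·(3.240000 − 2.050000) / (10.233722 − (-7.532099)) = 3.240000 − (12.178129)/(17.765821) = 2.554519
g(2.554519) = -2.434887
s3 = 2.554519 − (-2.434887)·(2.554519 − 3.240000) / (-2.434887 − 10.233722) = 2.554519 − (1.669069)/(-12.668609) = 2.686268
g(2.686268) = -0.623207
s4 = 2.686268 − (-0.623207)·(2.686268 − 2.554519) / (-0.623207 − (-2.434887)) = 2.686268 − (-0.082106)/(1.811681) = 2.731588

2.7316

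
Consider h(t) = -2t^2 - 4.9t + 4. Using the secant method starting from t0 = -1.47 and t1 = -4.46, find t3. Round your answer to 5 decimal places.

h(-1.47) = 6.8812000, h(-4.46) = -13.9292000
t2 = -4.4600000 − (-13.9292000)·(-4.4600000 − (-1.4700000)) / (-13.9292000 − 6.8812000) = -4.4600000 − (41.6483080)/(-20.8104000) = -2.4586782
h(-2.4586782) = 3.9573264
t3 = -2.4586782 − 3.9573264·(-2.4586782 − (-4.4600000)) / (3.9573264 − (-13.9292000)) = -2.4586782 − (7.9198837)/(17.8865264) = -2.9014631

-2.90146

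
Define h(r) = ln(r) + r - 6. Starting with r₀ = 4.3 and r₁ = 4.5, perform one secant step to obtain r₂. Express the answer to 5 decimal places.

h(4.3) = -0.2413850, h(4.5) = 0.0040774
r₂ = 4.5000000 − 0.0040774·(4.5000000 − 4.3000000) / (0.0040774 − (-0.2413850)) = 4.5000000 − (0.0008155)/(0.2454624) = 4.4966778

4.49668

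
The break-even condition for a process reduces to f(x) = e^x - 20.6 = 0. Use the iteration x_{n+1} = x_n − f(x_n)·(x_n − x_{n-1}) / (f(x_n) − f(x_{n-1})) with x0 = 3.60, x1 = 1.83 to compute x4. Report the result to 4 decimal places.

2.9754

f(3.60) = 15.998234, f(1.83) = -14.366113
x2 = 1.830000 − (-14.366113)·(1.830000 − 3.600000) / (-14.366113 − 15.998234) = 1.830000 − (25.428021)/(-30.364348) = 2.667430
f(2.667430) = -6.197092
x3 = 2.667430 − (-6.197092)·(2.667430 − 1.830000) / (-6.197092 − (-14.366113)) = 2.667430 − (-5.189631)/(8.169022) = 3.302712
f(3.302712) = 6.586269
x4 = 3.302712 − 6.586269·(3.302712 − 2.667430) / (6.586269 − (-6.197092)) = 3.302712 − (4.184137)/(12.783360) = 2.975401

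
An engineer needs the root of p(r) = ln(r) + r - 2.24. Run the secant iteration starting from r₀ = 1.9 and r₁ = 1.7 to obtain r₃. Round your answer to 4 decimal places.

p(1.9) = 0.301854, p(1.7) = -0.009372
r₂ = 1.700000 − (-0.009372)·(1.700000 − 1.900000) / (-0.009372 − 0.301854) = 1.700000 − (0.001874)/(-0.311226) = 1.706022
p(1.706022) = 0.000187
r₃ = 1.706022 − 0.000187·(1.706022 − 1.700000) / (0.000187 − (-0.009372)) = 1.706022 − (0.000001)/(0.009559) = 1.705905

1.7059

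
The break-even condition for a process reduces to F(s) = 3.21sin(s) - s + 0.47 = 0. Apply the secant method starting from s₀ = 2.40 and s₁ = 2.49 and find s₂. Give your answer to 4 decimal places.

F(2.40) = 0.238237, F(2.49) = -0.073284
s₂ = 2.490000 − (-0.073284)·(2.490000 − 2.400000) / (-0.073284 − 0.238237) = 2.490000 − (-0.006596)/(-0.311521) = 2.468828

2.4688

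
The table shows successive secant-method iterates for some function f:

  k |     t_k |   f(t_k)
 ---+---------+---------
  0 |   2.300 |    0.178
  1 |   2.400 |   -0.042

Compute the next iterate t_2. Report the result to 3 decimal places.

t_2 = 2.400 − (-0.042)·(2.400 − 2.300) / (-0.042 − 0.178)
   = 2.400 − (-0.00420)/(-0.22000) = 2.38091

2.381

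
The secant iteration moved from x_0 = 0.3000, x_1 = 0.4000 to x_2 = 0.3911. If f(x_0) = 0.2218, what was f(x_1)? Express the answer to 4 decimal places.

The secant line through (0.3000, 0.2218) and (0.4000, f(x_1)) crosses zero at x_2 = 0.3911.
So (0.3000, 0.2218), (0.4000, f(x_1)), (0.3911, 0) are collinear:
f(x_1) = 0.2218 · (0.4000 − 0.3911) / (0.3000 − 0.3911) = 0.2218 · (0.008900)/(-0.091100) = -0.021669

-0.0217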